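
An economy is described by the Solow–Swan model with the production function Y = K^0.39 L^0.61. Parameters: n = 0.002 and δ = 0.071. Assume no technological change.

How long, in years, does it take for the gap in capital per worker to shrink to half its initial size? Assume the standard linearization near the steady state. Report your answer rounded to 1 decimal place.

half-life ≈ 15.6 years

Near the steady state the convergence rate is λ = (1 − α)(n + δ).
λ = (1 − 0.39) × 0.073 = 0.61 × 0.073 = 0.04453
Half-life = ln 2 / λ = 0.6931 / 0.04453 ≈ 15.56 years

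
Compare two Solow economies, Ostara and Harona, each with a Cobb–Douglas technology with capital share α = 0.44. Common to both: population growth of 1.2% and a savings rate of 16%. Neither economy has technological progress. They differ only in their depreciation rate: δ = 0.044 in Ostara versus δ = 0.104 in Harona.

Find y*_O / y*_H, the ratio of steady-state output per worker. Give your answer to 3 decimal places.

ratio ≈ 1.772

Steady-state y* = [s/(n + δ)]^(α/(1−α)), so the ratio is [ (s_O/(n + δ)_O) / (s_H/(n + δ)_H) ]^0.7857.
s_O/(n + δ)_O = 0.16/0.056 = 2.8571; s_H/(n + δ)_H = 0.16/0.116 = 1.3793.
Ratio = (2.8571/1.3793)^0.7857 = 2.0714^0.7857 ≈ 1.7721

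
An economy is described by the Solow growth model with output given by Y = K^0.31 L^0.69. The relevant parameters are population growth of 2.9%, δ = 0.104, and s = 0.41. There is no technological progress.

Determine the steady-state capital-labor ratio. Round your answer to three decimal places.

k* = 5.112

At the steady state, Δk = 0, so s·k^α = (n + δ)·k.
Dividing both sides by k: k^(1−α) = s / (n + δ).
k^0.69 = 0.41 / (0.029 + 0.104) = 0.41 / 0.133 = 3.0827
k* = 3.0827^(1/0.69) ≈ 5.1121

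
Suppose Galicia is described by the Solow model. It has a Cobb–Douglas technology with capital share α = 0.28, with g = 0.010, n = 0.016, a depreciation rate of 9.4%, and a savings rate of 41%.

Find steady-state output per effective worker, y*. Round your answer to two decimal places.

y* ≈ 1.61

In steady state, investment equals break-even investment: s·k^α = (n + g + δ)·k.
Rearranging, k^(1−α) = s / (n + g + δ).
k^0.72 = 0.41 / (0.016 + 0.010 + 0.094) = 0.41 / 0.120 = 3.4167
k* = 3.4167^(1/0.72) ≈ 5.5096
y* = (k*)^α = 5.5096^0.28 ≈ 1.6126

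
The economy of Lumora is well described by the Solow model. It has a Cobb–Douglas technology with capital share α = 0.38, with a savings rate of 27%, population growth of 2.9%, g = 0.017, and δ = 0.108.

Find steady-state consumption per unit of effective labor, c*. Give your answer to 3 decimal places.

c* = 1.030

In steady state, investment equals break-even investment: s·k^α = (n + g + δ)·k.
Dividing both sides by k: k^(1−α) = s / (n + g + δ).
k^0.62 = 0.27 / (0.029 + 0.017 + 0.108) = 0.27 / 0.154 = 1.7532
k* = 1.7532^(1/0.62) ≈ 2.4733
y* = (k*)^α = 2.4733^0.38 ≈ 1.4107
c* = (1 − s)·y* = (1 − 0.27) × 1.4107 ≈ 1.0298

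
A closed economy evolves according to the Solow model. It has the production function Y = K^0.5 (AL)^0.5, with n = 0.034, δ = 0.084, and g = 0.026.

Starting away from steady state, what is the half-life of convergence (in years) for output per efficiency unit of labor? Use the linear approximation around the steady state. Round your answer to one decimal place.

half-life ≈ 9.6 years

Near the steady state the convergence rate is λ = (1 − α)(n + g + δ).
λ = (1 − 0.5) × 0.144 = 0.5 × 0.144 = 0.0720
Half-life = ln 2 / λ = 0.6931 / 0.0720 ≈ 9.63 years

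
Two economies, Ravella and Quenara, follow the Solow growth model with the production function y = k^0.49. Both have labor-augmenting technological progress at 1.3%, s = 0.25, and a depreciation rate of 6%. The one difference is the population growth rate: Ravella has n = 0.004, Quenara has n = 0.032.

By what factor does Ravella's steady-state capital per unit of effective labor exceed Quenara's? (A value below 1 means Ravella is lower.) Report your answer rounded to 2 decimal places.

ratio ≈ 1.84

Steady-state k* = [s/(n + g + δ)]^(1/(1−α)), so the ratio is [ (s_R/(n + g + δ)_R) / (s_Q/(n + g + δ)_Q) ]^1.9608.
s_R/(n + g + δ)_R = 0.25/0.077 = 3.2468; s_Q/(n + g + δ)_Q = 0.25/0.105 = 2.3810.
Ratio = (3.2468/2.3810)^1.9608 = 1.3636^1.9608 ≈ 1.8369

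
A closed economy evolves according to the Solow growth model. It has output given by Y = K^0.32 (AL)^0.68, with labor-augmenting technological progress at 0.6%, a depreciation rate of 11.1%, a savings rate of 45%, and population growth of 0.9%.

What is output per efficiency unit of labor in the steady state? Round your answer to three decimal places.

y* ≈ 1.820

Steady state requires s·f(k) = (n + g + δ)·k, i.e. s·k^α = (n + g + δ)·k.
Rearranging, k^(1−α) = s / (n + g + δ).
k^0.68 = 0.45 / (0.009 + 0.006 + 0.111) = 0.45 / 0.126 = 3.5714
k* = 3.5714^(1/0.68) ≈ 6.5013
y* = (k*)^α = 6.5013^0.32 ≈ 1.8204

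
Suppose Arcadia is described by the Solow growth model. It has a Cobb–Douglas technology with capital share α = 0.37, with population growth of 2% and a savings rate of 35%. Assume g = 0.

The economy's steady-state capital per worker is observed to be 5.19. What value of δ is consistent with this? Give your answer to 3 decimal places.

δ ≈ 0.104

In steady state, investment equals break-even investment: s·k^α = (n + δ)·k.
So s / (n + δ) = (k*)^(1−α) = 5.19^0.63 = 2.8220.
Therefore n + δ = s / 2.8220 = 0.35 / 2.8220 = 0.1240, so δ = 0.1240 − 0.020 = 0.1040.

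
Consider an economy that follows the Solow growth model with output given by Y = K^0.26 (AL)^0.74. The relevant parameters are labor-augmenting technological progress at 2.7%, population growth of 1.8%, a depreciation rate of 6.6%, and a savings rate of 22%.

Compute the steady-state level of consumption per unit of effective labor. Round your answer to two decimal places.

c* ≈ 0.99

At the steady state, Δk = 0, so s·k^α = (n + g + δ)·k.
Rearranging, k^(1−α) = s / (n + g + δ).
k^0.74 = 0.22 / (0.018 + 0.027 + 0.066) = 0.22 / 0.111 = 1.9820
k* = 1.9820^(1/0.74) ≈ 2.5205
y* = (k*)^α = 2.5205^0.26 ≈ 1.2717
c* = (1 − s)·y* = (1 − 0.22) × 1.2717 ≈ 0.9919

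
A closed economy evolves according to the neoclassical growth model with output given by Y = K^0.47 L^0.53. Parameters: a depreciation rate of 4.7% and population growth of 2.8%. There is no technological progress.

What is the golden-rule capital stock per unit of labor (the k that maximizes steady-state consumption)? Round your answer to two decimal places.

The golden rule sets f'(k) = n + δ, i.e. α·k^(α−1) = n + δ.
So k^(1−α) = α / (n + δ) = 0.47 / 0.075 = 6.2667.
k_gold = 6.2667^(1/0.53) ≈ 31.9041

k_gold ≈ 31.90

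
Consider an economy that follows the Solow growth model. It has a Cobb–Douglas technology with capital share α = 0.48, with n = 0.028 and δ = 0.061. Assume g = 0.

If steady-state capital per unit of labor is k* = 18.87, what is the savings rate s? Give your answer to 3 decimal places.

s ≈ 0.410

Steady state requires s·f(k) = (n + δ)·k, i.e. s·k^α = (n + δ)·k.
So s / (n + δ) = (k*)^(1−α) = 18.87^0.52 = 4.6068.
Therefore s = 4.6068 × (n + δ) = 4.6068 × 0.089 = 0.4100.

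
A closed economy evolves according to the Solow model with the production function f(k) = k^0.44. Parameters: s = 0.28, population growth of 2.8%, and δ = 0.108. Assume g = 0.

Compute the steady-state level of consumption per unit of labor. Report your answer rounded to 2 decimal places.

c* ≈ 1.27

In steady state, investment equals break-even investment: s·k^α = (n + δ)·k.
Dividing both sides by k: k^(1−α) = s / (n + δ).
k^0.56 = 0.28 / (0.028 + 0.108) = 0.28 / 0.136 = 2.0588
k* = 2.0588^(1/0.56) ≈ 3.6310
y* = (k*)^α = 3.6310^0.44 ≈ 1.7636
c* = (1 − s)·y* = (1 − 0.28) × 1.7636 ≈ 1.2698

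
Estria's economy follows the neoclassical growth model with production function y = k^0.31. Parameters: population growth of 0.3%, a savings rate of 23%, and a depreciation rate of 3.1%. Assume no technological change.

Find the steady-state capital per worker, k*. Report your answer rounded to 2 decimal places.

In steady state, investment equals break-even investment: s·k^α = (n + δ)·k.
Dividing both sides by k: k^(1−α) = s / (n + δ).
k^0.69 = 0.23 / (0.003 + 0.031) = 0.23 / 0.034 = 6.7647
k* = 6.7647^(1/0.69) ≈ 15.9683

k* = 15.97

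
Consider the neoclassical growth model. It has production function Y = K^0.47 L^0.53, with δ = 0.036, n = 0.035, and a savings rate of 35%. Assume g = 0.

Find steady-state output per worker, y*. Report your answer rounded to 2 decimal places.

y* = 4.12

Steady state requires s·f(k) = (n + δ)·k, i.e. s·k^α = (n + δ)·k.
Rearranging, k^(1−α) = s / (n + δ).
k^0.53 = 0.35 / (0.035 + 0.036) = 0.35 / 0.071 = 4.9296
k* = 4.9296^(1/0.53) ≈ 20.2858
y* = (k*)^α = 20.2858^0.47 ≈ 4.1151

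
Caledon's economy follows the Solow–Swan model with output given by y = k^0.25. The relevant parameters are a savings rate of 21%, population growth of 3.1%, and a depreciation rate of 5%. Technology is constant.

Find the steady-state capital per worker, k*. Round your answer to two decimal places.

Steady state requires s·f(k) = (n + δ)·k, i.e. s·k^α = (n + δ)·k.
Rearranging, k^(1−α) = s / (n + δ).
k^0.75 = 0.21 / (0.031 + 0.050) = 0.21 / 0.081 = 2.5926
k* = 2.5926^(1/0.75) ≈ 3.5616

k* = 3.56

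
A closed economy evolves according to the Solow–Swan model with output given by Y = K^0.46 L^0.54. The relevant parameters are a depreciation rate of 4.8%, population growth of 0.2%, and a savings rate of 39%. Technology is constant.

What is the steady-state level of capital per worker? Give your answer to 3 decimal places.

Steady state requires s·f(k) = (n + δ)·k, i.e. s·k^α = (n + δ)·k.
Rearranging, k^(1−α) = s / (n + δ).
k^0.54 = 0.39 / (0.002 + 0.048) = 0.39 / 0.050 = 7.8000
k* = 7.8000^(1/0.54) ≈ 44.8773

k* ≈ 44.877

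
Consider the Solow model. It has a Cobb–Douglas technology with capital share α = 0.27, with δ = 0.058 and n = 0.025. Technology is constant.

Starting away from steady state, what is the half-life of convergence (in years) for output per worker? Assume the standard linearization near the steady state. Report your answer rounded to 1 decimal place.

Near the steady state the convergence rate is λ = (1 − α)(n + δ).
λ = (1 − 0.27) × 0.083 = 0.73 × 0.083 = 0.06059
Half-life = ln 2 / λ = 0.6931 / 0.06059 ≈ 11.44 years

t_½ ≈ 11.4 years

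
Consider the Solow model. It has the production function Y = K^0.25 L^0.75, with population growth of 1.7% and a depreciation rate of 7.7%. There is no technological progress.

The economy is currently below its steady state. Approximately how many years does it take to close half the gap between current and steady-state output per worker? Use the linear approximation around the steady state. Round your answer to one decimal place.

Near the steady state the convergence rate is λ = (1 − α)(n + δ).
λ = (1 − 0.25) × 0.094 = 0.75 × 0.094 = 0.0705
Half-life = ln 2 / λ = 0.6931 / 0.0705 ≈ 9.83 years

half-life ≈ 9.8 years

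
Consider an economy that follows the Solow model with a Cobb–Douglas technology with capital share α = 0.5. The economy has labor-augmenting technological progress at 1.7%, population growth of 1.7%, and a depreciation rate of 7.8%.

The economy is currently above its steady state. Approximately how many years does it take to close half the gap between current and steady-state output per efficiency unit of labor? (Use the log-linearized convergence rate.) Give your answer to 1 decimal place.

t_½ ≈ 12.4 years

Near the steady state the convergence rate is λ = (1 − α)(n + g + δ).
λ = (1 − 0.5) × 0.112 = 0.5 × 0.112 = 0.0560
Half-life = ln 2 / λ = 0.6931 / 0.0560 ≈ 12.38 years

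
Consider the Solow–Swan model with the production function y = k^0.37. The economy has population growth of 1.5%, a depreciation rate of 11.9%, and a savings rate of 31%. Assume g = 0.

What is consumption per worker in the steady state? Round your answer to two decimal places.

c* ≈ 1.13

At the steady state, Δk = 0, so s·k^α = (n + δ)·k.
Dividing both sides by k: k^(1−α) = s / (n + δ).
k^0.63 = 0.31 / (0.015 + 0.119) = 0.31 / 0.134 = 2.3134
k* = 2.3134^(1/0.63) ≈ 3.7860
y* = (k*)^α = 3.7860^0.37 ≈ 1.6365
c* = (1 − s)·y* = (1 − 0.31) × 1.6365 ≈ 1.1292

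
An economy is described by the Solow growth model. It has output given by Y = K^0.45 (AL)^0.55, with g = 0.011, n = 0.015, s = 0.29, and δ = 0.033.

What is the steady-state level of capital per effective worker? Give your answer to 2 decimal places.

k* ≈ 18.09

In steady state, investment equals break-even investment: s·k^α = (n + g + δ)·k.
Rearranging, k^(1−α) = s / (n + g + δ).
k^0.55 = 0.29 / (0.015 + 0.011 + 0.033) = 0.29 / 0.059 = 4.9153
k* = 4.9153^(1/0.55) ≈ 18.0869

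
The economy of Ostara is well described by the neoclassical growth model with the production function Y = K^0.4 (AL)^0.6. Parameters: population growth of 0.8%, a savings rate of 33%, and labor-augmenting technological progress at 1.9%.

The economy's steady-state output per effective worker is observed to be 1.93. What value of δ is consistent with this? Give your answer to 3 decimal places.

δ ≈ 0.096

At the steady state, Δk = 0, so s·k^α = (n + g + δ)·k.
Since y* = [s/(n + g + δ)]^(α/(1−α)), we have s/(n + g + δ) = (y*)^((1−α)/α) = 1.93^1.5 = 2.6812.
Therefore n + g + δ = s / 2.6812 = 0.33 / 2.6812 = 0.1231, so δ = 0.1231 − 0.027 = 0.0961.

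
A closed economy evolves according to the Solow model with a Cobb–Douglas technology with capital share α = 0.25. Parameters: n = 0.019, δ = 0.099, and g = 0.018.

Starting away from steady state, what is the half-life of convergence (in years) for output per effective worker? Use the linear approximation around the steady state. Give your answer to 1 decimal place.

half-life ≈ 6.8 years

Near the steady state the convergence rate is λ = (1 − α)(n + g + δ).
λ = (1 − 0.25) × 0.136 = 0.75 × 0.136 = 0.1020
Half-life = ln 2 / λ = 0.6931 / 0.1020 ≈ 6.80 years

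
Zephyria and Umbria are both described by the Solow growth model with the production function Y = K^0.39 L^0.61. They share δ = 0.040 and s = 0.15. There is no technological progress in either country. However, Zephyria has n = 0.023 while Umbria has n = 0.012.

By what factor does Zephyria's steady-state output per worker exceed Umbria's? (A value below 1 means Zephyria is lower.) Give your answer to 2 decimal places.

Steady-state y* = [s/(n + δ)]^(α/(1−α)), so the ratio is [ (s_Z/(n + δ)_Z) / (s_U/(n + δ)_U) ]^0.6393.
s_Z/(n + δ)_Z = 0.15/0.063 = 2.3810; s_U/(n + δ)_U = 0.15/0.052 = 2.8846.
Ratio = (2.3810/2.8846)^0.6393 = 0.8254^0.6393 ≈ 0.8846

ratio ≈ 0.88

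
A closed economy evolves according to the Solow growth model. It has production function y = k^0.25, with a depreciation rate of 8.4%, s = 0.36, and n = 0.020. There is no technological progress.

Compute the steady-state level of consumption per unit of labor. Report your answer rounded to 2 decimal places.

c* ≈ 0.97

In steady state, investment equals break-even investment: s·k^α = (n + δ)·k.
Dividing both sides by k: k^(1−α) = s / (n + δ).
k^0.75 = 0.36 / (0.020 + 0.084) = 0.36 / 0.104 = 3.4615
k* = 3.4615^(1/0.75) ≈ 5.2362
y* = (k*)^α = 5.2362^0.25 ≈ 1.5127
c* = (1 − s)·y* = (1 − 0.36) × 1.5127 ≈ 0.9681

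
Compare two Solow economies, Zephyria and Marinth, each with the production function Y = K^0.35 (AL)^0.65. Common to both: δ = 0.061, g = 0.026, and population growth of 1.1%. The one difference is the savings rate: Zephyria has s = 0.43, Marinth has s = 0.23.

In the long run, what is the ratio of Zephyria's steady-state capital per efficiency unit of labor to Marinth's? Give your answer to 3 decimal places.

Steady-state k* = [s/(n + g + δ)]^(1/(1−α)), so the ratio is [ (s_Z/(n + g + δ)_Z) / (s_M/(n + g + δ)_M) ]^1.5385.
s_Z/(n + g + δ)_Z = 0.43/0.098 = 4.3878; s_M/(n + g + δ)_M = 0.23/0.098 = 2.3469.
Ratio = (4.3878/2.3469)^1.5385 = 1.8696^1.5385 ≈ 2.6187

k*_Z / k*_M ≈ 2.619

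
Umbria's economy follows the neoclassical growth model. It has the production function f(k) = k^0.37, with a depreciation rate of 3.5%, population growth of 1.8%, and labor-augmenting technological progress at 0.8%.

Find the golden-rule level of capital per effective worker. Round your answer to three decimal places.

k_gold ≈ 17.485

The golden rule sets f'(k) = n + g + δ, i.e. α·k^(α−1) = n + g + δ.
So k^(1−α) = α / (n + g + δ) = 0.37 / 0.061 = 6.0656.
k_gold = 6.0656^(1/0.63) ≈ 17.4846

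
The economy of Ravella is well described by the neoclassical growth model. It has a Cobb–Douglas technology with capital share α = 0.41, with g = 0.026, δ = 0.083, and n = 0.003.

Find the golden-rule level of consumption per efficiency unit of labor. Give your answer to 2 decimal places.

c_gold ≈ 1.45

At the golden rule, f'(k) = n + g + δ, so α·k^(α−1) = n + g + δ and k_gold = (α/(n + g + δ))^(1/(1−α)).
k_gold = (0.41/0.112)^(1/0.59) = 3.6607^1.6949 ≈ 9.0195
c_gold = f(k_gold) − (n + g + δ)·k_gold = 2.4639 − 0.112×9.0195 ≈ 1.4537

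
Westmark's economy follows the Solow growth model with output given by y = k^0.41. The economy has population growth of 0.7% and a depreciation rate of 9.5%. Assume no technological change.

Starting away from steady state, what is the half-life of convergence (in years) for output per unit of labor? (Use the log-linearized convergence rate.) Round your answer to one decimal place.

Near the steady state the convergence rate is λ = (1 − α)(n + δ).
λ = (1 − 0.41) × 0.102 = 0.59 × 0.102 = 0.06018
Half-life = ln 2 / λ = 0.6931 / 0.06018 ≈ 11.52 years

t_½ ≈ 11.5 years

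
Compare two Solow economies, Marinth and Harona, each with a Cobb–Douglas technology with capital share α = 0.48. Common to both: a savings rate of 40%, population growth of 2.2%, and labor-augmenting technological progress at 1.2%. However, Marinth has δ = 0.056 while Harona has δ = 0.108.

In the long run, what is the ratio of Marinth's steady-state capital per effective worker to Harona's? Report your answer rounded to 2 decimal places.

Steady-state k* = [s/(n + g + δ)]^(1/(1−α)), so the ratio is [ (s_M/(n + g + δ)_M) / (s_H/(n + g + δ)_H) ]^1.9231.
s_M/(n + g + δ)_M = 0.40/0.090 = 4.4444; s_H/(n + g + δ)_H = 0.40/0.142 = 2.8169.
Ratio = (4.4444/2.8169)^1.9231 = 1.5778^1.9231 ≈ 2.4037

k*_M / k*_H ≈ 2.40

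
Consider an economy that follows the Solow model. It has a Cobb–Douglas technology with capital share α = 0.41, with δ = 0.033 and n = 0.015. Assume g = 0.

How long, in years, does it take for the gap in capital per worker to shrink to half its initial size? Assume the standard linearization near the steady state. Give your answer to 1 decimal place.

Near the steady state the convergence rate is λ = (1 − α)(n + δ).
λ = (1 − 0.41) × 0.048 = 0.59 × 0.048 = 0.02832
Half-life = ln 2 / λ = 0.6931 / 0.02832 ≈ 24.47 years

half-life ≈ 24.5 years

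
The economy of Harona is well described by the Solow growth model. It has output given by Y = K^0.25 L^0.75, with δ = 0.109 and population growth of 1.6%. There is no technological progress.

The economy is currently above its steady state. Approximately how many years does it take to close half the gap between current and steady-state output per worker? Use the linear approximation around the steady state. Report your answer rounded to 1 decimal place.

Near the steady state the convergence rate is λ = (1 − α)(n + δ).
λ = (1 − 0.25) × 0.125 = 0.75 × 0.125 = 0.09375
Half-life = ln 2 / λ = 0.6931 / 0.09375 ≈ 7.39 years

half-life ≈ 7.4 years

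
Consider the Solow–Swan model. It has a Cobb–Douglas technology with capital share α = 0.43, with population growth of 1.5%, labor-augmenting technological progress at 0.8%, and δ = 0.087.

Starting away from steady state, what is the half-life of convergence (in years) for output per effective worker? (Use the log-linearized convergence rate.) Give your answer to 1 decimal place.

about 11.1 years

Near the steady state the convergence rate is λ = (1 − α)(n + g + δ).
λ = (1 − 0.43) × 0.110 = 0.57 × 0.110 = 0.0627
Half-life = ln 2 / λ = 0.6931 / 0.0627 ≈ 11.05 years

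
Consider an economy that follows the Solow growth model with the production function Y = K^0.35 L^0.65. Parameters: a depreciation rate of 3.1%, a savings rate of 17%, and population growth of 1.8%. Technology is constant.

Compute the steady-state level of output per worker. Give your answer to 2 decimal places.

In steady state, investment equals break-even investment: s·k^α = (n + δ)·k.
Dividing both sides by k: k^(1−α) = s / (n + δ).
k^0.65 = 0.17 / (0.018 + 0.031) = 0.17 / 0.049 = 3.4694
k* = 3.4694^(1/0.65) ≈ 6.7789
y* = (k*)^α = 6.7789^0.35 ≈ 1.9539

y* = 1.95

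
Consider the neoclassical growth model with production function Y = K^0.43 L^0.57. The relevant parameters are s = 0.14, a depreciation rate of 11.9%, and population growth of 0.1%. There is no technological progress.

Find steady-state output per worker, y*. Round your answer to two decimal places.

y* = 1.12

Steady state requires s·f(k) = (n + δ)·k, i.e. s·k^α = (n + δ)·k.
Dividing both sides by k: k^(1−α) = s / (n + δ).
k^0.57 = 0.14 / (0.001 + 0.119) = 0.14 / 0.120 = 1.1667
k* = 1.1667^(1/0.57) ≈ 1.3106
y* = (k*)^α = 1.3106^0.43 ≈ 1.1233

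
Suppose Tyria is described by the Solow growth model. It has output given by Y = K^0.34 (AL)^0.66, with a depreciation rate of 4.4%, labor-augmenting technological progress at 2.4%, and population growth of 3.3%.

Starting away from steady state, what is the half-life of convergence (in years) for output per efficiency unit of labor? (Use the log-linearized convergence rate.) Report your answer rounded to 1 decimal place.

half-life ≈ 10.4 years

Near the steady state the convergence rate is λ = (1 − α)(n + g + δ).
λ = (1 − 0.34) × 0.101 = 0.66 × 0.101 = 0.06666
Half-life = ln 2 / λ = 0.6931 / 0.06666 ≈ 10.40 years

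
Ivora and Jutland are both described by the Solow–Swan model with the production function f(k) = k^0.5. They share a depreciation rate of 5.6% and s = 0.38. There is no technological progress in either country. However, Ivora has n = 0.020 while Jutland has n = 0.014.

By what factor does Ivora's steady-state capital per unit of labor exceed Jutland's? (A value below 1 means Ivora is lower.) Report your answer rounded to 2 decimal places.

k*_I / k*_J ≈ 0.85

Steady-state k* = [s/(n + δ)]^(1/(1−α)), so the ratio is [ (s_I/(n + δ)_I) / (s_J/(n + δ)_J) ]^2.
s_I/(n + δ)_I = 0.38/0.076 = 5.0000; s_J/(n + δ)_J = 0.38/0.070 = 5.4286.
Ratio = (5.0000/5.4286)^2 = 0.9210^2 ≈ 0.8482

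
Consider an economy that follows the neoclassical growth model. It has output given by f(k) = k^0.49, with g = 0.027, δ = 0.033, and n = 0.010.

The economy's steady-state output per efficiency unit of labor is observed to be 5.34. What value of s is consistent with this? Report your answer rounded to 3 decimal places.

At the steady state, Δk = 0, so s·k^α = (n + g + δ)·k.
Since y* = [s/(n + g + δ)]^(α/(1−α)), we have s/(n + g + δ) = (y*)^((1−α)/α) = 5.34^1.0408 = 5.7177.
Therefore s = 5.7177 × (n + g + δ) = 5.7177 × 0.070 = 0.4002.

s ≈ 0.400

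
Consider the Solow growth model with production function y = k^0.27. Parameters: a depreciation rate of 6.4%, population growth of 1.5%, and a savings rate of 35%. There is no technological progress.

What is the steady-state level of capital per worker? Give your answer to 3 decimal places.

k* ≈ 7.683

Steady state requires s·f(k) = (n + δ)·k, i.e. s·k^α = (n + δ)·k.
Dividing both sides by k: k^(1−α) = s / (n + δ).
k^0.73 = 0.35 / (0.015 + 0.064) = 0.35 / 0.079 = 4.4304
k* = 4.4304^(1/0.73) ≈ 7.6831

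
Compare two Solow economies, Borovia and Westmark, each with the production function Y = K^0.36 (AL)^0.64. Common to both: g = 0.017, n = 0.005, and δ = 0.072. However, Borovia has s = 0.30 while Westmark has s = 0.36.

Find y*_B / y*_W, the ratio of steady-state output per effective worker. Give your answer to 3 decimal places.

y*_B / y*_W ≈ 0.903

Steady-state y* = [s/(n + g + δ)]^(α/(1−α)), so the ratio is [ (s_B/(n + g + δ)_B) / (s_W/(n + g + δ)_W) ]^0.5625.
s_B/(n + g + δ)_B = 0.30/0.094 = 3.1915; s_W/(n + g + δ)_W = 0.36/0.094 = 3.8298.
Ratio = (3.1915/3.8298)^0.5625 = 0.8333^0.5625 ≈ 0.9025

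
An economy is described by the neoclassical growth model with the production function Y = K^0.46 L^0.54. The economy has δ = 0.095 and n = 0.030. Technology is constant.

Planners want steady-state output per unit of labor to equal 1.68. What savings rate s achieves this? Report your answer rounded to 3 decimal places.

s ≈ 0.230

Steady state requires s·f(k) = (n + δ)·k, i.e. s·k^α = (n + δ)·k.
Since y* = [s/(n + δ)]^(α/(1−α)), we have s/(n + δ) = (y*)^((1−α)/α) = 1.68^1.1739 = 1.8386.
Therefore s = 1.8386 × (n + δ) = 1.8386 × 0.125 = 0.2298.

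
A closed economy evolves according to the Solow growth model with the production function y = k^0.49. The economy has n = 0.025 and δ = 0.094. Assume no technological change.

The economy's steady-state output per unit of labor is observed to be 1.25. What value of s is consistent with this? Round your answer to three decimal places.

In steady state, investment equals break-even investment: s·k^α = (n + δ)·k.
Since y* = [s/(n + δ)]^(α/(1−α)), we have s/(n + δ) = (y*)^((1−α)/α) = 1.25^1.0408 = 1.2614.
Therefore s = 1.2614 × (n + δ) = 1.2614 × 0.119 = 0.1501.

s ≈ 0.150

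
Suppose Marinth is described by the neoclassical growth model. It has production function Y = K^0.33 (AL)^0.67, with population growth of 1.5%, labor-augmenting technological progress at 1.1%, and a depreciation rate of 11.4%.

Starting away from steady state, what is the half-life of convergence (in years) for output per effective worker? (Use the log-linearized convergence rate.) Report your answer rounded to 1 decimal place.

Near the steady state the convergence rate is λ = (1 − α)(n + g + δ).
λ = (1 − 0.33) × 0.140 = 0.67 × 0.140 = 0.0938
Half-life = ln 2 / λ = 0.6931 / 0.0938 ≈ 7.39 years

half-life ≈ 7.4 years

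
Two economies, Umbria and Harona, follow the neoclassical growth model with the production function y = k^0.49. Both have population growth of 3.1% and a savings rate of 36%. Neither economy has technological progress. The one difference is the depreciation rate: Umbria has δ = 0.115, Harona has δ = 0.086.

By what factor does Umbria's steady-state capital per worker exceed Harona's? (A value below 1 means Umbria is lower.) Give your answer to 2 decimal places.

ratio ≈ 0.65

Steady-state k* = [s/(n + δ)]^(1/(1−α)), so the ratio is [ (s_U/(n + δ)_U) / (s_H/(n + δ)_H) ]^1.9608.
s_U/(n + δ)_U = 0.36/0.146 = 2.4658; s_H/(n + δ)_H = 0.36/0.117 = 3.0769.
Ratio = (2.4658/3.0769)^1.9608 = 0.8014^1.9608 ≈ 0.6478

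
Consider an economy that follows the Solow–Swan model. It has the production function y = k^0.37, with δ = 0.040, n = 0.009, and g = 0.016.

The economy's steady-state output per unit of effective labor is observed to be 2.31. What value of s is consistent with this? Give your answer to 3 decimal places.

s ≈ 0.270

In steady state, investment equals break-even investment: s·k^α = (n + g + δ)·k.
Since y* = [s/(n + g + δ)]^(α/(1−α)), we have s/(n + g + δ) = (y*)^((1−α)/α) = 2.31^1.7027 = 4.1603.
Therefore s = 4.1603 × (n + g + δ) = 4.1603 × 0.065 = 0.2704.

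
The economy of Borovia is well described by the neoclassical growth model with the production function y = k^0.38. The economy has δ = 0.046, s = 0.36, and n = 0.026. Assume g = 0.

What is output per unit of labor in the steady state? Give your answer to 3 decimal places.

In steady state, investment equals break-even investment: s·k^α = (n + δ)·k.
Rearranging, k^(1−α) = s / (n + δ).
k^0.62 = 0.36 / (0.026 + 0.046) = 0.36 / 0.072 = 5.0000
k* = 5.0000^(1/0.62) ≈ 13.4082
y* = (k*)^α = 13.4082^0.38 ≈ 2.6816

y* = 2.682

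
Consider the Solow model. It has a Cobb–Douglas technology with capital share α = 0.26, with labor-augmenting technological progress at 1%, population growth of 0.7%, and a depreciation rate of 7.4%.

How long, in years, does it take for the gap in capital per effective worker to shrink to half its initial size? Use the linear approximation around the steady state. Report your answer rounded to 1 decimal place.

t_½ ≈ 10.3 years

Near the steady state the convergence rate is λ = (1 − α)(n + g + δ).
λ = (1 − 0.26) × 0.091 = 0.74 × 0.091 = 0.06734
Half-life = ln 2 / λ = 0.6931 / 0.06734 ≈ 10.29 years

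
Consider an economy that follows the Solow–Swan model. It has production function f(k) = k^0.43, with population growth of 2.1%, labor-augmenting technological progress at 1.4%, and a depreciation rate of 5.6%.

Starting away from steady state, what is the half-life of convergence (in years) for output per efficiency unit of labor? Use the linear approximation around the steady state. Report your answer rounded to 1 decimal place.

Near the steady state the convergence rate is λ = (1 − α)(n + g + δ).
λ = (1 − 0.43) × 0.091 = 0.57 × 0.091 = 0.05187
Half-life = ln 2 / λ = 0.6931 / 0.05187 ≈ 13.36 years

about 13.4 years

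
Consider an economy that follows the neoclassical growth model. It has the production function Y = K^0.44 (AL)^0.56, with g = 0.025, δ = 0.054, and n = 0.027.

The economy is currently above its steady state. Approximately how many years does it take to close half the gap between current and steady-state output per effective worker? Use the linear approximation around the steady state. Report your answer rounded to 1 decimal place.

Near the steady state the convergence rate is λ = (1 − α)(n + g + δ).
λ = (1 − 0.44) × 0.106 = 0.56 × 0.106 = 0.05936
Half-life = ln 2 / λ = 0.6931 / 0.05936 ≈ 11.68 years

about 11.7 years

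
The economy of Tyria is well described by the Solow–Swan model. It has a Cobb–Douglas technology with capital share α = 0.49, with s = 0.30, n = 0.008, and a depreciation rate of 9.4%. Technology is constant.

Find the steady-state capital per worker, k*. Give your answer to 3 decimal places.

k* = 8.292

In steady state, investment equals break-even investment: s·k^α = (n + δ)·k.
Rearranging, k^(1−α) = s / (n + δ).
k^0.51 = 0.30 / (0.008 + 0.094) = 0.30 / 0.102 = 2.9412
k* = 2.9412^(1/0.51) ≈ 8.2923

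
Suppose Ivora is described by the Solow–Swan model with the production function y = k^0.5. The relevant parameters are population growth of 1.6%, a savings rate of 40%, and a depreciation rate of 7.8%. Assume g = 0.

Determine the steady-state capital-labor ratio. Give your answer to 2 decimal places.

At the steady state, Δk = 0, so s·k^α = (n + δ)·k.
Dividing both sides by k: k^(1−α) = s / (n + δ).
k^0.5 = 0.40 / (0.016 + 0.078) = 0.40 / 0.094 = 4.2553
k* = 4.2553^(1/0.5) ≈ 18.1076

k* ≈ 18.11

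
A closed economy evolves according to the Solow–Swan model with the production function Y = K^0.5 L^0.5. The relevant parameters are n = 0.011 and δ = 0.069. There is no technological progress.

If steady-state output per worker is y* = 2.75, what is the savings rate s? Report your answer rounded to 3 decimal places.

s ≈ 0.220

In steady state, investment equals break-even investment: s·k^α = (n + δ)·k.
Since y* = [s/(n + δ)]^(α/(1−α)), we have s/(n + δ) = (y*)^((1−α)/α) = 2.75^1 = 2.7500.
Therefore s = 2.7500 × (n + δ) = 2.7500 × 0.080 = 0.2200.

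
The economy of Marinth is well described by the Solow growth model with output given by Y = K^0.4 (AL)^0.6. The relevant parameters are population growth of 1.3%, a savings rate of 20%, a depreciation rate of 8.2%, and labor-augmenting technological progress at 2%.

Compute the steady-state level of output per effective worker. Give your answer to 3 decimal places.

y* = 1.446

In steady state, investment equals break-even investment: s·k^α = (n + g + δ)·k.
Rearranging, k^(1−α) = s / (n + g + δ).
k^0.6 = 0.20 / (0.013 + 0.020 + 0.082) = 0.20 / 0.115 = 1.7391
k* = 1.7391^(1/0.6) ≈ 2.5150
y* = (k*)^α = 2.5150^0.4 ≈ 1.4462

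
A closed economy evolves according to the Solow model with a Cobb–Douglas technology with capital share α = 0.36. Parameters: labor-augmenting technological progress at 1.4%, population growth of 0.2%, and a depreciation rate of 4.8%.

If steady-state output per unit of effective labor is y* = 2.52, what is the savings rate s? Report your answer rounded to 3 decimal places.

Steady state requires s·f(k) = (n + g + δ)·k, i.e. s·k^α = (n + g + δ)·k.
Since y* = [s/(n + g + δ)]^(α/(1−α)), we have s/(n + g + δ) = (y*)^((1−α)/α) = 2.52^1.7778 = 5.1714.
Therefore s = 5.1714 × (n + g + δ) = 5.1714 × 0.064 = 0.3310.

s ≈ 0.331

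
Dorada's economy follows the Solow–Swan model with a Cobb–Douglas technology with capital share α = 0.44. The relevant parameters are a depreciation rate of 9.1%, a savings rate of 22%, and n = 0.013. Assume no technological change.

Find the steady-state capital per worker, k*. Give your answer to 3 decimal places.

Steady state requires s·f(k) = (n + δ)·k, i.e. s·k^α = (n + δ)·k.
Rearranging, k^(1−α) = s / (n + δ).
k^0.56 = 0.22 / (0.013 + 0.091) = 0.22 / 0.104 = 2.1154
k* = 2.1154^(1/0.56) ≈ 3.8112

k* = 3.811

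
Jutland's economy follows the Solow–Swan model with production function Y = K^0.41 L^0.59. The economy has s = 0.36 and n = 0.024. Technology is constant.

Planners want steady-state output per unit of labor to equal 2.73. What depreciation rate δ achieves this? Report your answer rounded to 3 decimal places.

At the steady state, Δk = 0, so s·k^α = (n + δ)·k.
Since y* = [s/(n + δ)]^(α/(1−α)), we have s/(n + δ) = (y*)^((1−α)/α) = 2.73^1.439 = 4.2427.
Therefore n + δ = s / 4.2427 = 0.36 / 4.2427 = 0.0849, so δ = 0.0849 − 0.024 = 0.0609.

δ ≈ 0.061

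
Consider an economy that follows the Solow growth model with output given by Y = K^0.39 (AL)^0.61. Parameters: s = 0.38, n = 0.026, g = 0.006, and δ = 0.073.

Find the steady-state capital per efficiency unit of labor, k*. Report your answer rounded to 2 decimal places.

k* ≈ 8.24

At the steady state, Δk = 0, so s·k^α = (n + g + δ)·k.
Rearranging, k^(1−α) = s / (n + g + δ).
k^0.61 = 0.38 / (0.026 + 0.006 + 0.073) = 0.38 / 0.105 = 3.6190
k* = 3.6190^(1/0.61) ≈ 8.2361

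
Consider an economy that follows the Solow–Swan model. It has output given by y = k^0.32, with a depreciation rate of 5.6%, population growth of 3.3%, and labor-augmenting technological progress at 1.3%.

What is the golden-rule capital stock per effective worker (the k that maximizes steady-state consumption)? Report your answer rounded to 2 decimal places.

The golden rule sets f'(k) = n + g + δ, i.e. α·k^(α−1) = n + g + δ.
So k^(1−α) = α / (n + g + δ) = 0.32 / 0.102 = 3.1373.
k_gold = 3.1373^(1/0.68) ≈ 5.3732

k_gold ≈ 5.37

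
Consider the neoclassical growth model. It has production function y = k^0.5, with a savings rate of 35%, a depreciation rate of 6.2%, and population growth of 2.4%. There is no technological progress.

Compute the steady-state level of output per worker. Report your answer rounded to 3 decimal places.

In steady state, investment equals break-even investment: s·k^α = (n + δ)·k.
Dividing both sides by k: k^(1−α) = s / (n + δ).
k^0.5 = 0.35 / (0.024 + 0.062) = 0.35 / 0.086 = 4.0698
k* = 4.0698^(1/0.5) ≈ 16.5633
y* = (k*)^α = 16.5633^0.5 ≈ 4.0698

y* ≈ 4.070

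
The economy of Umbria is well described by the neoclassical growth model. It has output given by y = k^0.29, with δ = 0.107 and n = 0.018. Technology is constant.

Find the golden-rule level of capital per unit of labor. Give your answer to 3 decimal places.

The golden rule sets f'(k) = n + δ, i.e. α·k^(α−1) = n + δ.
So k^(1−α) = α / (n + δ) = 0.29 / 0.125 = 2.3200.
k_gold = 2.3200^(1/0.71) ≈ 3.2717

k_gold ≈ 3.272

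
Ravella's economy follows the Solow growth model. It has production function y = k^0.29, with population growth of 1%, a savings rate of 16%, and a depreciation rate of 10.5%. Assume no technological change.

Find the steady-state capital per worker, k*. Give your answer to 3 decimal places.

Steady state requires s·f(k) = (n + δ)·k, i.e. s·k^α = (n + δ)·k.
Dividing both sides by k: k^(1−α) = s / (n + δ).
k^0.71 = 0.16 / (0.010 + 0.105) = 0.16 / 0.115 = 1.3913
k* = 1.3913^(1/0.71) ≈ 1.5922

k* = 1.592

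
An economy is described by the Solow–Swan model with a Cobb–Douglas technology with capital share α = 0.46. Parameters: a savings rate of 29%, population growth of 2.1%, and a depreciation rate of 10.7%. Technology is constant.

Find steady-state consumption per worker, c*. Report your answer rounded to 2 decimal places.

At the steady state, Δk = 0, so s·k^α = (n + δ)·k.
Rearranging, k^(1−α) = s / (n + δ).
k^0.54 = 0.29 / (0.021 + 0.107) = 0.29 / 0.128 = 2.2656
k* = 2.2656^(1/0.54) ≈ 4.5472
y* = (k*)^α = 4.5472^0.46 ≈ 2.0071
c* = (1 − s)·y* = (1 − 0.29) × 2.0071 ≈ 1.4250

c* = 1.43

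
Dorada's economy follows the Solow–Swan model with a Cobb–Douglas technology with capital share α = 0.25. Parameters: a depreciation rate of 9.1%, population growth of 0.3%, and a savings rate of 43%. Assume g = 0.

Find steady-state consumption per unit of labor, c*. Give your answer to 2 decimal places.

c* ≈ 0.95

In steady state, investment equals break-even investment: s·k^α = (n + δ)·k.
Rearranging, k^(1−α) = s / (n + δ).
k^0.75 = 0.43 / (0.003 + 0.091) = 0.43 / 0.094 = 4.5745
k* = 4.5745^(1/0.75) ≈ 7.5938
y* = (k*)^α = 7.5938^0.25 ≈ 1.6600
c* = (1 − s)·y* = (1 − 0.43) × 1.6600 ≈ 0.9462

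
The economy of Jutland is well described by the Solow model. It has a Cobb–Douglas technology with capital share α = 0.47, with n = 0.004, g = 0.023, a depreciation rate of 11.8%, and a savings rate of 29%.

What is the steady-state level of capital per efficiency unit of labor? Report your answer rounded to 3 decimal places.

k* ≈ 3.698

In steady state, investment equals break-even investment: s·k^α = (n + g + δ)·k.
Rearranging, k^(1−α) = s / (n + g + δ).
k^0.53 = 0.29 / (0.004 + 0.023 + 0.118) = 0.29 / 0.145 = 2.0000
k* = 2.0000^(1/0.53) ≈ 3.6981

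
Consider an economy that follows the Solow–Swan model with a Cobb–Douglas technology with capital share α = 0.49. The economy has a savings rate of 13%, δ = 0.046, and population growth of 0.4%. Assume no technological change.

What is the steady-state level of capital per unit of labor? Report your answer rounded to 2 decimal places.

k* ≈ 6.51

At the steady state, Δk = 0, so s·k^α = (n + δ)·k.
Dividing both sides by k: k^(1−α) = s / (n + δ).
k^0.51 = 0.13 / (0.004 + 0.046) = 0.13 / 0.050 = 2.6000
k* = 2.6000^(1/0.51) ≈ 6.5114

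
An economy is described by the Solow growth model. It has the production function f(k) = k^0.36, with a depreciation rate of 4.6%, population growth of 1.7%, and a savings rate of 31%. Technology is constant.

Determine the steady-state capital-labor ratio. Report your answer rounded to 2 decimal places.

k* ≈ 12.06

At the steady state, Δk = 0, so s·k^α = (n + δ)·k.
Dividing both sides by k: k^(1−α) = s / (n + δ).
k^0.64 = 0.31 / (0.017 + 0.046) = 0.31 / 0.063 = 4.9206
k* = 4.9206^(1/0.64) ≈ 12.0581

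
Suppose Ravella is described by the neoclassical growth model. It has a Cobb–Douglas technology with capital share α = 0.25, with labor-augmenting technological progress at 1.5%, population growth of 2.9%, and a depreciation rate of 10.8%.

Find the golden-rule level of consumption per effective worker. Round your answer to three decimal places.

At the golden rule, f'(k) = n + g + δ, so α·k^(α−1) = n + g + δ and k_gold = (α/(n + g + δ))^(1/(1−α)).
k_gold = (0.25/0.152)^(1/0.75) = 1.6447^1.3333 ≈ 1.9414
c_gold = f(k_gold) − (n + g + δ)·k_gold = 1.1804 − 0.152×1.9414 ≈ 0.8853

c_gold ≈ 0.885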